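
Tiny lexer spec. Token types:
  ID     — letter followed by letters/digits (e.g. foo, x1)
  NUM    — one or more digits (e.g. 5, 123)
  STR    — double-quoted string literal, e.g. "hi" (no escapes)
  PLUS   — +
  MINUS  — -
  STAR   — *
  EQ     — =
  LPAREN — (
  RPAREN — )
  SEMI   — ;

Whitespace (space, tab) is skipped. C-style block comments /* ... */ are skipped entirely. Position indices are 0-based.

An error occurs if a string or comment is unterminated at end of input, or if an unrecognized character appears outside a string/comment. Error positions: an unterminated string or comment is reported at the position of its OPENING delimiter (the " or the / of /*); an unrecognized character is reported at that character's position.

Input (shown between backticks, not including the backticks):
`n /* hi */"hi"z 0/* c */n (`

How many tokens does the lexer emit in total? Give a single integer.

Answer: 6

Derivation:
pos=0: emit ID 'n' (now at pos=1)
pos=2: enter COMMENT mode (saw '/*')
exit COMMENT mode (now at pos=10)
pos=10: enter STRING mode
pos=10: emit STR "hi" (now at pos=14)
pos=14: emit ID 'z' (now at pos=15)
pos=16: emit NUM '0' (now at pos=17)
pos=17: enter COMMENT mode (saw '/*')
exit COMMENT mode (now at pos=24)
pos=24: emit ID 'n' (now at pos=25)
pos=26: emit LPAREN '('
DONE. 6 tokens: [ID, STR, ID, NUM, ID, LPAREN]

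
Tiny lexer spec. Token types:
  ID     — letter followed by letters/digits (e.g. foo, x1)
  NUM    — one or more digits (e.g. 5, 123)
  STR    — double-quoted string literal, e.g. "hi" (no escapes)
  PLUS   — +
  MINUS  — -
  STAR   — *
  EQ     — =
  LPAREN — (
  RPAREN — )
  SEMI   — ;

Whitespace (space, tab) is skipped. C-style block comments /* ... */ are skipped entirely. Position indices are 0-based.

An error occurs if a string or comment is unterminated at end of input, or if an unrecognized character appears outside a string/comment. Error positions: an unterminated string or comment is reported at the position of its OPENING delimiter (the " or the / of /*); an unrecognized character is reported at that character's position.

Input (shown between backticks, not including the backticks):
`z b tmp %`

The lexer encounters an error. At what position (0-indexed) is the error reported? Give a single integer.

pos=0: emit ID 'z' (now at pos=1)
pos=2: emit ID 'b' (now at pos=3)
pos=4: emit ID 'tmp' (now at pos=7)
pos=8: ERROR — unrecognized char '%'

Answer: 8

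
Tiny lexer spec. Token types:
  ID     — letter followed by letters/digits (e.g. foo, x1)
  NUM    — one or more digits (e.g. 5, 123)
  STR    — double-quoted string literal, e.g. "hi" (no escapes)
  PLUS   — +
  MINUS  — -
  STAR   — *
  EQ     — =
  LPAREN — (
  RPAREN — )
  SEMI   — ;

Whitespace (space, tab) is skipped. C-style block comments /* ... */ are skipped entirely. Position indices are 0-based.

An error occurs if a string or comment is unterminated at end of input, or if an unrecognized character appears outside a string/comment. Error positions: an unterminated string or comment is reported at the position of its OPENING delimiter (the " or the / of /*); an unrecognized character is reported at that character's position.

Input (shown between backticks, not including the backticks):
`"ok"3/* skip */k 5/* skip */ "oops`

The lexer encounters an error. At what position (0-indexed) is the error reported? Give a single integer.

Answer: 29

Derivation:
pos=0: enter STRING mode
pos=0: emit STR "ok" (now at pos=4)
pos=4: emit NUM '3' (now at pos=5)
pos=5: enter COMMENT mode (saw '/*')
exit COMMENT mode (now at pos=15)
pos=15: emit ID 'k' (now at pos=16)
pos=17: emit NUM '5' (now at pos=18)
pos=18: enter COMMENT mode (saw '/*')
exit COMMENT mode (now at pos=28)
pos=29: enter STRING mode
pos=29: ERROR — unterminated string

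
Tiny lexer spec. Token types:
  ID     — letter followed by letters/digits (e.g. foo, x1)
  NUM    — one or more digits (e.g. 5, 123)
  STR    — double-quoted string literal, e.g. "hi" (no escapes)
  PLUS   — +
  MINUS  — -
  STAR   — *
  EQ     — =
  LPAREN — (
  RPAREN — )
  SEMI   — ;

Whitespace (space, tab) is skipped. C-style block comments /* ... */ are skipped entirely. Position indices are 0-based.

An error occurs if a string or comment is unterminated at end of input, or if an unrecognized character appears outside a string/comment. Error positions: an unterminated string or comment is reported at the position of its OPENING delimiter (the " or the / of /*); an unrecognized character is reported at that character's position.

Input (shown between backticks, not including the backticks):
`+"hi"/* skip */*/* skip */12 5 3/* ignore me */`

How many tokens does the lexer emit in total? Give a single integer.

pos=0: emit PLUS '+'
pos=1: enter STRING mode
pos=1: emit STR "hi" (now at pos=5)
pos=5: enter COMMENT mode (saw '/*')
exit COMMENT mode (now at pos=15)
pos=15: emit STAR '*'
pos=16: enter COMMENT mode (saw '/*')
exit COMMENT mode (now at pos=26)
pos=26: emit NUM '12' (now at pos=28)
pos=29: emit NUM '5' (now at pos=30)
pos=31: emit NUM '3' (now at pos=32)
pos=32: enter COMMENT mode (saw '/*')
exit COMMENT mode (now at pos=47)
DONE. 6 tokens: [PLUS, STR, STAR, NUM, NUM, NUM]

Answer: 6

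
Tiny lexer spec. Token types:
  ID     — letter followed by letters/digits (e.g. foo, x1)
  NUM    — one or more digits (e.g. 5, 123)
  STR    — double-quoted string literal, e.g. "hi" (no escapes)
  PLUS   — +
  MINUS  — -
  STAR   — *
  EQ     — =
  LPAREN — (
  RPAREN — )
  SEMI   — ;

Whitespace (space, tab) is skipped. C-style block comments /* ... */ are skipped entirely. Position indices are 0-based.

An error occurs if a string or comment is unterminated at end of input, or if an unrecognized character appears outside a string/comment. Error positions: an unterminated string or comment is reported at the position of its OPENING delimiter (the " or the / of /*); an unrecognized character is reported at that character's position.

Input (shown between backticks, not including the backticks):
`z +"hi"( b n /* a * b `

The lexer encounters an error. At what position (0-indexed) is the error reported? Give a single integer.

pos=0: emit ID 'z' (now at pos=1)
pos=2: emit PLUS '+'
pos=3: enter STRING mode
pos=3: emit STR "hi" (now at pos=7)
pos=7: emit LPAREN '('
pos=9: emit ID 'b' (now at pos=10)
pos=11: emit ID 'n' (now at pos=12)
pos=13: enter COMMENT mode (saw '/*')
pos=13: ERROR — unterminated comment (reached EOF)

Answer: 13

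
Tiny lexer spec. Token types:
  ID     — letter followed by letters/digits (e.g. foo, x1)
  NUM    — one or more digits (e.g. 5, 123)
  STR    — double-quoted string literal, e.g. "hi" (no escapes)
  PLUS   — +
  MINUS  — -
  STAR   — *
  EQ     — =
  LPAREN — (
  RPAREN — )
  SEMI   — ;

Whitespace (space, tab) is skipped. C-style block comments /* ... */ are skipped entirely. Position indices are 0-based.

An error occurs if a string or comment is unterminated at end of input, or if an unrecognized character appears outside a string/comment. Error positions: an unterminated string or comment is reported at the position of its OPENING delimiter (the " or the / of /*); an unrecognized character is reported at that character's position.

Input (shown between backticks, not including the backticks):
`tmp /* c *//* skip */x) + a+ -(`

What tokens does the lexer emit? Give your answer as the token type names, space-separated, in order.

pos=0: emit ID 'tmp' (now at pos=3)
pos=4: enter COMMENT mode (saw '/*')
exit COMMENT mode (now at pos=11)
pos=11: enter COMMENT mode (saw '/*')
exit COMMENT mode (now at pos=21)
pos=21: emit ID 'x' (now at pos=22)
pos=22: emit RPAREN ')'
pos=24: emit PLUS '+'
pos=26: emit ID 'a' (now at pos=27)
pos=27: emit PLUS '+'
pos=29: emit MINUS '-'
pos=30: emit LPAREN '('
DONE. 8 tokens: [ID, ID, RPAREN, PLUS, ID, PLUS, MINUS, LPAREN]

Answer: ID ID RPAREN PLUS ID PLUS MINUS LPAREN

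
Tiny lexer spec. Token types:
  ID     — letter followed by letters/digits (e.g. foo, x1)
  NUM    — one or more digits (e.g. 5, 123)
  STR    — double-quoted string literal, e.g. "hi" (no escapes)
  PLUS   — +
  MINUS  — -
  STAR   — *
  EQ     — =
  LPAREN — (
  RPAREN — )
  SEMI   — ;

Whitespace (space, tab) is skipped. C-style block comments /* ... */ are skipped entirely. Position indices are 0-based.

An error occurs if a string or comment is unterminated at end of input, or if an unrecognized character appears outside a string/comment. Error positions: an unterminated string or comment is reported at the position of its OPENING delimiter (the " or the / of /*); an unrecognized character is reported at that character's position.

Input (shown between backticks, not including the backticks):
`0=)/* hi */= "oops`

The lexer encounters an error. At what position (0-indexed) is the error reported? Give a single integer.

Answer: 13

Derivation:
pos=0: emit NUM '0' (now at pos=1)
pos=1: emit EQ '='
pos=2: emit RPAREN ')'
pos=3: enter COMMENT mode (saw '/*')
exit COMMENT mode (now at pos=11)
pos=11: emit EQ '='
pos=13: enter STRING mode
pos=13: ERROR — unterminated string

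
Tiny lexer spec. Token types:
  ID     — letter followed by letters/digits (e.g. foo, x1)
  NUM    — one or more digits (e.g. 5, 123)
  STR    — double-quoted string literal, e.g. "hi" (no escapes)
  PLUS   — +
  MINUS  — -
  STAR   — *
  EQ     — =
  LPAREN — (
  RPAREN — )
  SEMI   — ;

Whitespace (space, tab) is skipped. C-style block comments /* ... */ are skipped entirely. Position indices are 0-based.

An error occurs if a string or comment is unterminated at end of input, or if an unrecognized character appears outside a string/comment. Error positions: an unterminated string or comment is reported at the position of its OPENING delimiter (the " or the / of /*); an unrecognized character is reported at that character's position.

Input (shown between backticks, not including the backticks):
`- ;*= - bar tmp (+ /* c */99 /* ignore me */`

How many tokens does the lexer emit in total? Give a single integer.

Answer: 10

Derivation:
pos=0: emit MINUS '-'
pos=2: emit SEMI ';'
pos=3: emit STAR '*'
pos=4: emit EQ '='
pos=6: emit MINUS '-'
pos=8: emit ID 'bar' (now at pos=11)
pos=12: emit ID 'tmp' (now at pos=15)
pos=16: emit LPAREN '('
pos=17: emit PLUS '+'
pos=19: enter COMMENT mode (saw '/*')
exit COMMENT mode (now at pos=26)
pos=26: emit NUM '99' (now at pos=28)
pos=29: enter COMMENT mode (saw '/*')
exit COMMENT mode (now at pos=44)
DONE. 10 tokens: [MINUS, SEMI, STAR, EQ, MINUS, ID, ID, LPAREN, PLUS, NUM]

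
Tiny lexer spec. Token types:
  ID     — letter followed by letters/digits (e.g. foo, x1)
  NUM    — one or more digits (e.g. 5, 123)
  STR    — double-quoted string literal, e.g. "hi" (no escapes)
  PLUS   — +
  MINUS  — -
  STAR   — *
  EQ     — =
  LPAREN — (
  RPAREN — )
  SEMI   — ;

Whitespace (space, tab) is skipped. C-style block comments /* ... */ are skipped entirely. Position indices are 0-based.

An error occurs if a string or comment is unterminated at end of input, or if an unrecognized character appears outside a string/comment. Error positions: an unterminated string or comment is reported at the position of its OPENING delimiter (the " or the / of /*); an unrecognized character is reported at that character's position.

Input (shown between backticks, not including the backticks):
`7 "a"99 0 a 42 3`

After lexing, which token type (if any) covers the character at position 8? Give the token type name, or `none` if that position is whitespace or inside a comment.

Answer: NUM

Derivation:
pos=0: emit NUM '7' (now at pos=1)
pos=2: enter STRING mode
pos=2: emit STR "a" (now at pos=5)
pos=5: emit NUM '99' (now at pos=7)
pos=8: emit NUM '0' (now at pos=9)
pos=10: emit ID 'a' (now at pos=11)
pos=12: emit NUM '42' (now at pos=14)
pos=15: emit NUM '3' (now at pos=16)
DONE. 7 tokens: [NUM, STR, NUM, NUM, ID, NUM, NUM]
Position 8: char is '0' -> NUM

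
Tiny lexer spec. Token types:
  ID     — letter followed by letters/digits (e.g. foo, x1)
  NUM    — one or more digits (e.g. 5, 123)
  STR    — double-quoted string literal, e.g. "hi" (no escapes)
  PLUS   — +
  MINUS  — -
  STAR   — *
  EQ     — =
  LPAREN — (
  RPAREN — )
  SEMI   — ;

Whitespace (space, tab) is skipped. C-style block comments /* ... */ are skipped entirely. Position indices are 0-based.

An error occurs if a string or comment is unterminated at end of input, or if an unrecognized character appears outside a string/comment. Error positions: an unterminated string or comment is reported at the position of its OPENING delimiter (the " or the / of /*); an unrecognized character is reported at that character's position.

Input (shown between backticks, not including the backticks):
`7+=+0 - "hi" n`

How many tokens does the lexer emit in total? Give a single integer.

pos=0: emit NUM '7' (now at pos=1)
pos=1: emit PLUS '+'
pos=2: emit EQ '='
pos=3: emit PLUS '+'
pos=4: emit NUM '0' (now at pos=5)
pos=6: emit MINUS '-'
pos=8: enter STRING mode
pos=8: emit STR "hi" (now at pos=12)
pos=13: emit ID 'n' (now at pos=14)
DONE. 8 tokens: [NUM, PLUS, EQ, PLUS, NUM, MINUS, STR, ID]

Answer: 8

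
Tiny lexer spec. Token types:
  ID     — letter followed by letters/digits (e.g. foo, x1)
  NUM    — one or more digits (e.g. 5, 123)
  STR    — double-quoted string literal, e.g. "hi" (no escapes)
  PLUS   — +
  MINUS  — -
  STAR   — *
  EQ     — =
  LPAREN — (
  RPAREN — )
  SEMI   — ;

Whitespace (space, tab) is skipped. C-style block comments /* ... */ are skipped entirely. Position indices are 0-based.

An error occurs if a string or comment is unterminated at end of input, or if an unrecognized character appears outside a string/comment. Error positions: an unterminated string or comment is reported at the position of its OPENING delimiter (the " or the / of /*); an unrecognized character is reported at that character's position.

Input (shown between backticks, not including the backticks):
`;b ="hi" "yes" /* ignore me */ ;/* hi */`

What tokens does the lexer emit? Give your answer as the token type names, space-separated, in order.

Answer: SEMI ID EQ STR STR SEMI

Derivation:
pos=0: emit SEMI ';'
pos=1: emit ID 'b' (now at pos=2)
pos=3: emit EQ '='
pos=4: enter STRING mode
pos=4: emit STR "hi" (now at pos=8)
pos=9: enter STRING mode
pos=9: emit STR "yes" (now at pos=14)
pos=15: enter COMMENT mode (saw '/*')
exit COMMENT mode (now at pos=30)
pos=31: emit SEMI ';'
pos=32: enter COMMENT mode (saw '/*')
exit COMMENT mode (now at pos=40)
DONE. 6 tokens: [SEMI, ID, EQ, STR, STR, SEMI]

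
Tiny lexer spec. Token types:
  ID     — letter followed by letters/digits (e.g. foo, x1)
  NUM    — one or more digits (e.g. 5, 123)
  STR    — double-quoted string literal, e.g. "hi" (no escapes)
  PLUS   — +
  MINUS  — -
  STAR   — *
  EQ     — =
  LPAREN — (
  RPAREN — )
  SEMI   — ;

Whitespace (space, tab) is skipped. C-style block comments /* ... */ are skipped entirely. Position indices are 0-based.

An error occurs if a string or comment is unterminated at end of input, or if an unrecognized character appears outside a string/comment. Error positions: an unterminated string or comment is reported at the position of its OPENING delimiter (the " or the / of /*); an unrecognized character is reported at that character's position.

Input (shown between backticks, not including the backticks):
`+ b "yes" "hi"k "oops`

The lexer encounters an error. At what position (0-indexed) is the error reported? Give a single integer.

pos=0: emit PLUS '+'
pos=2: emit ID 'b' (now at pos=3)
pos=4: enter STRING mode
pos=4: emit STR "yes" (now at pos=9)
pos=10: enter STRING mode
pos=10: emit STR "hi" (now at pos=14)
pos=14: emit ID 'k' (now at pos=15)
pos=16: enter STRING mode
pos=16: ERROR — unterminated string

Answer: 16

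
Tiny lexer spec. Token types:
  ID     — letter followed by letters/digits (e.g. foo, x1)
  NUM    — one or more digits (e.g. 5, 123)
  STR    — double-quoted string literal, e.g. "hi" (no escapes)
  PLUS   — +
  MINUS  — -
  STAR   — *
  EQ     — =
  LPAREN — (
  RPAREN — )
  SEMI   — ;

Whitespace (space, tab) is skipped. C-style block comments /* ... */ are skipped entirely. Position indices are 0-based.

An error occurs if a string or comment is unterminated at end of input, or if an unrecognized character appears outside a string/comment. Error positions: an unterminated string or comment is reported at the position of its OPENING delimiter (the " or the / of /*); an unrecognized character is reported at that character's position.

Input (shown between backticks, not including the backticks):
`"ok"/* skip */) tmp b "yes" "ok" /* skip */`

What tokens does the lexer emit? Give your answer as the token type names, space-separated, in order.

Answer: STR RPAREN ID ID STR STR

Derivation:
pos=0: enter STRING mode
pos=0: emit STR "ok" (now at pos=4)
pos=4: enter COMMENT mode (saw '/*')
exit COMMENT mode (now at pos=14)
pos=14: emit RPAREN ')'
pos=16: emit ID 'tmp' (now at pos=19)
pos=20: emit ID 'b' (now at pos=21)
pos=22: enter STRING mode
pos=22: emit STR "yes" (now at pos=27)
pos=28: enter STRING mode
pos=28: emit STR "ok" (now at pos=32)
pos=33: enter COMMENT mode (saw '/*')
exit COMMENT mode (now at pos=43)
DONE. 6 tokens: [STR, RPAREN, ID, ID, STR, STR]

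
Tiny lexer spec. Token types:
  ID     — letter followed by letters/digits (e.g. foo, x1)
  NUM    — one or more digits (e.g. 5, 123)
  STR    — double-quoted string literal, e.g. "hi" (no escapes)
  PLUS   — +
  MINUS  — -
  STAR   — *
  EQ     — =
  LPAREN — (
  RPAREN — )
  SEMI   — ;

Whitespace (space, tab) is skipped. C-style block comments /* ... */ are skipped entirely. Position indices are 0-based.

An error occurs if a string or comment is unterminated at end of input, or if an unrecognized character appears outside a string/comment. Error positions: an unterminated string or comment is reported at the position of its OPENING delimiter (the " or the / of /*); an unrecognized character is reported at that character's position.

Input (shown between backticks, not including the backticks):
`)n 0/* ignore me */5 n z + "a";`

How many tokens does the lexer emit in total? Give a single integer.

Answer: 9

Derivation:
pos=0: emit RPAREN ')'
pos=1: emit ID 'n' (now at pos=2)
pos=3: emit NUM '0' (now at pos=4)
pos=4: enter COMMENT mode (saw '/*')
exit COMMENT mode (now at pos=19)
pos=19: emit NUM '5' (now at pos=20)
pos=21: emit ID 'n' (now at pos=22)
pos=23: emit ID 'z' (now at pos=24)
pos=25: emit PLUS '+'
pos=27: enter STRING mode
pos=27: emit STR "a" (now at pos=30)
pos=30: emit SEMI ';'
DONE. 9 tokens: [RPAREN, ID, NUM, NUM, ID, ID, PLUS, STR, SEMI]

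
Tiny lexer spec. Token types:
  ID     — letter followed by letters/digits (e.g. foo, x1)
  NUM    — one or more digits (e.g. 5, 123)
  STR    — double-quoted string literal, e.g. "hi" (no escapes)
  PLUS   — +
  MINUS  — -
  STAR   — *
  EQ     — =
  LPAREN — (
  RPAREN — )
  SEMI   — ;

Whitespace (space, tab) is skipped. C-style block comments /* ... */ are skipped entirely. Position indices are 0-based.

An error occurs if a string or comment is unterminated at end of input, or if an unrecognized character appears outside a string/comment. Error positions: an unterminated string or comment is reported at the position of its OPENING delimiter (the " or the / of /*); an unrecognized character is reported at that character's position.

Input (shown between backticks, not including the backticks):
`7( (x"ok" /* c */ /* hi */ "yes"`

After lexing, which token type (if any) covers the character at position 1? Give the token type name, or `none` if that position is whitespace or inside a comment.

pos=0: emit NUM '7' (now at pos=1)
pos=1: emit LPAREN '('
pos=3: emit LPAREN '('
pos=4: emit ID 'x' (now at pos=5)
pos=5: enter STRING mode
pos=5: emit STR "ok" (now at pos=9)
pos=10: enter COMMENT mode (saw '/*')
exit COMMENT mode (now at pos=17)
pos=18: enter COMMENT mode (saw '/*')
exit COMMENT mode (now at pos=26)
pos=27: enter STRING mode
pos=27: emit STR "yes" (now at pos=32)
DONE. 6 tokens: [NUM, LPAREN, LPAREN, ID, STR, STR]
Position 1: char is '(' -> LPAREN

Answer: LPAREN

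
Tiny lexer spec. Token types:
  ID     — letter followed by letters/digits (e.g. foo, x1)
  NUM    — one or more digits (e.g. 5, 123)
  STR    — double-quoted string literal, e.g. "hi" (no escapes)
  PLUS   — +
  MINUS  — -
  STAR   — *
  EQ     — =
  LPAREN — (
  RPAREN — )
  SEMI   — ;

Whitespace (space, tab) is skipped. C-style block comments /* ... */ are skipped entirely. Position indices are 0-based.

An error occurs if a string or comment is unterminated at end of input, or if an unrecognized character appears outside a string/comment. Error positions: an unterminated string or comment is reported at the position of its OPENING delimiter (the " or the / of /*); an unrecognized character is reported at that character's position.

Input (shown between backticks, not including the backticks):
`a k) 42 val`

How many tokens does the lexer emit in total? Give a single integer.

pos=0: emit ID 'a' (now at pos=1)
pos=2: emit ID 'k' (now at pos=3)
pos=3: emit RPAREN ')'
pos=5: emit NUM '42' (now at pos=7)
pos=8: emit ID 'val' (now at pos=11)
DONE. 5 tokens: [ID, ID, RPAREN, NUM, ID]

Answer: 5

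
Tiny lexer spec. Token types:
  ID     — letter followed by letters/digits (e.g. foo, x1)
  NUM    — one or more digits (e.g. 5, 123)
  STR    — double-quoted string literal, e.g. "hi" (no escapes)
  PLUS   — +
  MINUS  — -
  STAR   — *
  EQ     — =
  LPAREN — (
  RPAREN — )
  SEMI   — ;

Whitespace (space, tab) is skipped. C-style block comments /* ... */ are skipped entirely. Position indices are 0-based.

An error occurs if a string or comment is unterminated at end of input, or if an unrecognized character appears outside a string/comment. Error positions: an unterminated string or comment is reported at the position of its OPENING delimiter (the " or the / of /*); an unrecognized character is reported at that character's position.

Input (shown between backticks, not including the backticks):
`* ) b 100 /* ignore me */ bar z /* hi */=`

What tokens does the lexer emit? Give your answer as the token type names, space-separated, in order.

Answer: STAR RPAREN ID NUM ID ID EQ

Derivation:
pos=0: emit STAR '*'
pos=2: emit RPAREN ')'
pos=4: emit ID 'b' (now at pos=5)
pos=6: emit NUM '100' (now at pos=9)
pos=10: enter COMMENT mode (saw '/*')
exit COMMENT mode (now at pos=25)
pos=26: emit ID 'bar' (now at pos=29)
pos=30: emit ID 'z' (now at pos=31)
pos=32: enter COMMENT mode (saw '/*')
exit COMMENT mode (now at pos=40)
pos=40: emit EQ '='
DONE. 7 tokens: [STAR, RPAREN, ID, NUM, ID, ID, EQ]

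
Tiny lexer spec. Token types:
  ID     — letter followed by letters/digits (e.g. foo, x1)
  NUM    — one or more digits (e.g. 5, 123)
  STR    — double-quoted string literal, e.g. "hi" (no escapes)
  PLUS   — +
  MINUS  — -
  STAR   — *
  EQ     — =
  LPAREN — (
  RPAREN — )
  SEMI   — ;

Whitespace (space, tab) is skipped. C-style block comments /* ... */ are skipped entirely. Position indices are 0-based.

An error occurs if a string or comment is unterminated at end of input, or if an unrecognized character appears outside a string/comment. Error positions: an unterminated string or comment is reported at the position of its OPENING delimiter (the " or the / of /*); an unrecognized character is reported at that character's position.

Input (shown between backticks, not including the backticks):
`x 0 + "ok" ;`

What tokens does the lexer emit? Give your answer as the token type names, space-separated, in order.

pos=0: emit ID 'x' (now at pos=1)
pos=2: emit NUM '0' (now at pos=3)
pos=4: emit PLUS '+'
pos=6: enter STRING mode
pos=6: emit STR "ok" (now at pos=10)
pos=11: emit SEMI ';'
DONE. 5 tokens: [ID, NUM, PLUS, STR, SEMI]

Answer: ID NUM PLUS STR SEMI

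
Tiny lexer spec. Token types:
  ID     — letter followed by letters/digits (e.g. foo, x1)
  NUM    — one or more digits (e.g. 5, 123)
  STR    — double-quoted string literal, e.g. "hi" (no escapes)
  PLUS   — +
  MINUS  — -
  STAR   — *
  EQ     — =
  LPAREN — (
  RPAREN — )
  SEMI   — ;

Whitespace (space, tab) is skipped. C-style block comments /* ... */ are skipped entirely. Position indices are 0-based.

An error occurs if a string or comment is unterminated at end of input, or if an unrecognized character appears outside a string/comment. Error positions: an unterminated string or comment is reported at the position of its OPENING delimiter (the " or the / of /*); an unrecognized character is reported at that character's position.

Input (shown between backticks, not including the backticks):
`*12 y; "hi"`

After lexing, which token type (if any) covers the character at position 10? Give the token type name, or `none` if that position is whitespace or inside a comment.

Answer: STR

Derivation:
pos=0: emit STAR '*'
pos=1: emit NUM '12' (now at pos=3)
pos=4: emit ID 'y' (now at pos=5)
pos=5: emit SEMI ';'
pos=7: enter STRING mode
pos=7: emit STR "hi" (now at pos=11)
DONE. 5 tokens: [STAR, NUM, ID, SEMI, STR]
Position 10: char is '"' -> STR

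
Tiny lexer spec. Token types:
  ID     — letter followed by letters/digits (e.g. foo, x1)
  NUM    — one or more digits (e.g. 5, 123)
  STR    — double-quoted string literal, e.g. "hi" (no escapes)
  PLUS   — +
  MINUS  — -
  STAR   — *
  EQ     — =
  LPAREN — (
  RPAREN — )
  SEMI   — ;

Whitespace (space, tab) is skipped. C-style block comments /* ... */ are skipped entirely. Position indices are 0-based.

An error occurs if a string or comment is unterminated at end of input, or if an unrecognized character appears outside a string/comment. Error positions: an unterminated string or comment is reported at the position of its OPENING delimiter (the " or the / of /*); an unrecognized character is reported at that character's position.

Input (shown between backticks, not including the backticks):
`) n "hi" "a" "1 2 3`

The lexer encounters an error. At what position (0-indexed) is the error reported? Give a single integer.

Answer: 13

Derivation:
pos=0: emit RPAREN ')'
pos=2: emit ID 'n' (now at pos=3)
pos=4: enter STRING mode
pos=4: emit STR "hi" (now at pos=8)
pos=9: enter STRING mode
pos=9: emit STR "a" (now at pos=12)
pos=13: enter STRING mode
pos=13: ERROR — unterminated string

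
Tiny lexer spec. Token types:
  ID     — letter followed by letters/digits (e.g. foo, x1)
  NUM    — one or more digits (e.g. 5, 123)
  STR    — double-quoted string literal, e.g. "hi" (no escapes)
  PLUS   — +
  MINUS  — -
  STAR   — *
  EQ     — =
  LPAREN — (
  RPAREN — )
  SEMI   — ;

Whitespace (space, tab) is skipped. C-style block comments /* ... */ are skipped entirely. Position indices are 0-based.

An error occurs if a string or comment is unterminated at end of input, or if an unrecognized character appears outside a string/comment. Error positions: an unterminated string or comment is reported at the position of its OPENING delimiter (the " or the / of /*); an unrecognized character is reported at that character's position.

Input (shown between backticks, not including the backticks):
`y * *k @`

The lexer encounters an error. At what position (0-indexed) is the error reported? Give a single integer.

Answer: 7

Derivation:
pos=0: emit ID 'y' (now at pos=1)
pos=2: emit STAR '*'
pos=4: emit STAR '*'
pos=5: emit ID 'k' (now at pos=6)
pos=7: ERROR — unrecognized char '@'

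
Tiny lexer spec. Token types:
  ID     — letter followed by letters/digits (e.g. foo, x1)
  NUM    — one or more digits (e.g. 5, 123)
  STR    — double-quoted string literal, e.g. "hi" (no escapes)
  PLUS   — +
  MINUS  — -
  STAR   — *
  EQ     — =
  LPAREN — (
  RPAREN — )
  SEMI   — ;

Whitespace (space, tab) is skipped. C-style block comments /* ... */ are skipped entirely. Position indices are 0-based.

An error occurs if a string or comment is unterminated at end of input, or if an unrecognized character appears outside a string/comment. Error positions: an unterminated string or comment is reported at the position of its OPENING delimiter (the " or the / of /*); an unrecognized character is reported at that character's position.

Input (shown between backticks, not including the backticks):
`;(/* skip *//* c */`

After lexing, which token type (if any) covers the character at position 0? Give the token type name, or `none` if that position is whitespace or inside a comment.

Answer: SEMI

Derivation:
pos=0: emit SEMI ';'
pos=1: emit LPAREN '('
pos=2: enter COMMENT mode (saw '/*')
exit COMMENT mode (now at pos=12)
pos=12: enter COMMENT mode (saw '/*')
exit COMMENT mode (now at pos=19)
DONE. 2 tokens: [SEMI, LPAREN]
Position 0: char is ';' -> SEMI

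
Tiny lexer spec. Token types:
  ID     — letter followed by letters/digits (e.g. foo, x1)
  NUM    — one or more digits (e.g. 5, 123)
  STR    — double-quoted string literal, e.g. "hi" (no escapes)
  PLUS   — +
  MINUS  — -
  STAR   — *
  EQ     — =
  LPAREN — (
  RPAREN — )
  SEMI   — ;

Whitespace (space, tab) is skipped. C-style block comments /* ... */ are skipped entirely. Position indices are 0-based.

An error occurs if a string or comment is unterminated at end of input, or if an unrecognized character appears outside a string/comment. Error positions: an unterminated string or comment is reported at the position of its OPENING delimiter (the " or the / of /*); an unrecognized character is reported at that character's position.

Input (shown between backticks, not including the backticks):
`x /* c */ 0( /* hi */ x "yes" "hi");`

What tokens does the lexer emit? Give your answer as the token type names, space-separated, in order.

pos=0: emit ID 'x' (now at pos=1)
pos=2: enter COMMENT mode (saw '/*')
exit COMMENT mode (now at pos=9)
pos=10: emit NUM '0' (now at pos=11)
pos=11: emit LPAREN '('
pos=13: enter COMMENT mode (saw '/*')
exit COMMENT mode (now at pos=21)
pos=22: emit ID 'x' (now at pos=23)
pos=24: enter STRING mode
pos=24: emit STR "yes" (now at pos=29)
pos=30: enter STRING mode
pos=30: emit STR "hi" (now at pos=34)
pos=34: emit RPAREN ')'
pos=35: emit SEMI ';'
DONE. 8 tokens: [ID, NUM, LPAREN, ID, STR, STR, RPAREN, SEMI]

Answer: ID NUM LPAREN ID STR STR RPAREN SEMI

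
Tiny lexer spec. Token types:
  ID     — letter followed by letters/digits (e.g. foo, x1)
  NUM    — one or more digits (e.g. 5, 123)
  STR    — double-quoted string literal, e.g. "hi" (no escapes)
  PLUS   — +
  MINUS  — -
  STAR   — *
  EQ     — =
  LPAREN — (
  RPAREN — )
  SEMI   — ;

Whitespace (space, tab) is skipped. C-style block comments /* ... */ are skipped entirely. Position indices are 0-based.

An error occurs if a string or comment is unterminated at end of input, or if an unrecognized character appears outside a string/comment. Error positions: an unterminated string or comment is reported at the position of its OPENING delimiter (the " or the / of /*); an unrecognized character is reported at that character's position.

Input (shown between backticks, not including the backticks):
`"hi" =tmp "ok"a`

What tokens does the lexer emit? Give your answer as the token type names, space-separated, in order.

pos=0: enter STRING mode
pos=0: emit STR "hi" (now at pos=4)
pos=5: emit EQ '='
pos=6: emit ID 'tmp' (now at pos=9)
pos=10: enter STRING mode
pos=10: emit STR "ok" (now at pos=14)
pos=14: emit ID 'a' (now at pos=15)
DONE. 5 tokens: [STR, EQ, ID, STR, ID]

Answer: STR EQ ID STR ID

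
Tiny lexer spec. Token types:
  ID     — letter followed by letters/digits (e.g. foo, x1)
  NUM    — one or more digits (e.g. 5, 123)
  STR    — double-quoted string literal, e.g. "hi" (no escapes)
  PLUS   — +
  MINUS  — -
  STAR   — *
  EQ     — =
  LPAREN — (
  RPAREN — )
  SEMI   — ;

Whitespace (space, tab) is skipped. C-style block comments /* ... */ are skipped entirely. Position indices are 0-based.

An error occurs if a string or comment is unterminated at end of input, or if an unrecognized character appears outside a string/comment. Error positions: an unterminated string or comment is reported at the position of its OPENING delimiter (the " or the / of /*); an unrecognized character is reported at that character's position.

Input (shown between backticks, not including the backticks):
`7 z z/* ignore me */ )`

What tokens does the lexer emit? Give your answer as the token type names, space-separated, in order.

pos=0: emit NUM '7' (now at pos=1)
pos=2: emit ID 'z' (now at pos=3)
pos=4: emit ID 'z' (now at pos=5)
pos=5: enter COMMENT mode (saw '/*')
exit COMMENT mode (now at pos=20)
pos=21: emit RPAREN ')'
DONE. 4 tokens: [NUM, ID, ID, RPAREN]

Answer: NUM ID ID RPAREN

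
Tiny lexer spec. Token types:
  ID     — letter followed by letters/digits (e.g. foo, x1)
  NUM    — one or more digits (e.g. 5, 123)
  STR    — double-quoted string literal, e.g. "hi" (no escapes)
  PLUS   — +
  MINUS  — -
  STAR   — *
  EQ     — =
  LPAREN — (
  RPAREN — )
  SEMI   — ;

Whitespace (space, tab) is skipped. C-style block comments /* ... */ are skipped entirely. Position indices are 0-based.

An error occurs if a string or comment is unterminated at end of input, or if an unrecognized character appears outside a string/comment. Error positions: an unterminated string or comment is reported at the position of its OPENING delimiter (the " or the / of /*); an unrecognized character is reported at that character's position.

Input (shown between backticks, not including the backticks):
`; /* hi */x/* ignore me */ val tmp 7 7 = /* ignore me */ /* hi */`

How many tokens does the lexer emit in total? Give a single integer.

Answer: 7

Derivation:
pos=0: emit SEMI ';'
pos=2: enter COMMENT mode (saw '/*')
exit COMMENT mode (now at pos=10)
pos=10: emit ID 'x' (now at pos=11)
pos=11: enter COMMENT mode (saw '/*')
exit COMMENT mode (now at pos=26)
pos=27: emit ID 'val' (now at pos=30)
pos=31: emit ID 'tmp' (now at pos=34)
pos=35: emit NUM '7' (now at pos=36)
pos=37: emit NUM '7' (now at pos=38)
pos=39: emit EQ '='
pos=41: enter COMMENT mode (saw '/*')
exit COMMENT mode (now at pos=56)
pos=57: enter COMMENT mode (saw '/*')
exit COMMENT mode (now at pos=65)
DONE. 7 tokens: [SEMI, ID, ID, ID, NUM, NUM, EQ]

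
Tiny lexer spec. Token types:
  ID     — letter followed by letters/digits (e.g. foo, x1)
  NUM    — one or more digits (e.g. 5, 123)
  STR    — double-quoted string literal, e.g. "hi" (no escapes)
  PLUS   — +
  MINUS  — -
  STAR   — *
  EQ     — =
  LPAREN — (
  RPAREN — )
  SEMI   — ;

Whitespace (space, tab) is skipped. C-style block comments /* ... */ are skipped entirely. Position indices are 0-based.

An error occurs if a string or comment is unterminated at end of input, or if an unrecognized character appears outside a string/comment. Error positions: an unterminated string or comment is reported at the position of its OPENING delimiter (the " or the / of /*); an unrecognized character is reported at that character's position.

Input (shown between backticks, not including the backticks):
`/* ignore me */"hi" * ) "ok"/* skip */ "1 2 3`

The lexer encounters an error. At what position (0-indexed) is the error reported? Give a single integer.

Answer: 39

Derivation:
pos=0: enter COMMENT mode (saw '/*')
exit COMMENT mode (now at pos=15)
pos=15: enter STRING mode
pos=15: emit STR "hi" (now at pos=19)
pos=20: emit STAR '*'
pos=22: emit RPAREN ')'
pos=24: enter STRING mode
pos=24: emit STR "ok" (now at pos=28)
pos=28: enter COMMENT mode (saw '/*')
exit COMMENT mode (now at pos=38)
pos=39: enter STRING mode
pos=39: ERROR — unterminated string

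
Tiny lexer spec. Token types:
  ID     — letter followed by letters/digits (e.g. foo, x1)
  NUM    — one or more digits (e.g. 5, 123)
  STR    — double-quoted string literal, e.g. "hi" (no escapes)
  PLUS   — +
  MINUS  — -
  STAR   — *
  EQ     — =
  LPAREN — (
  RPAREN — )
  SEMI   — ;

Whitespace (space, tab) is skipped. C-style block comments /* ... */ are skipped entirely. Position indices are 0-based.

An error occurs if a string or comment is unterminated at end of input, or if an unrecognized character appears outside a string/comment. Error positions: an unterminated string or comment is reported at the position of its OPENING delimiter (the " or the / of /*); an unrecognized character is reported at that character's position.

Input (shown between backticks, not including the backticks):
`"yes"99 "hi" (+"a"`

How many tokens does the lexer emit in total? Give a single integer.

pos=0: enter STRING mode
pos=0: emit STR "yes" (now at pos=5)
pos=5: emit NUM '99' (now at pos=7)
pos=8: enter STRING mode
pos=8: emit STR "hi" (now at pos=12)
pos=13: emit LPAREN '('
pos=14: emit PLUS '+'
pos=15: enter STRING mode
pos=15: emit STR "a" (now at pos=18)
DONE. 6 tokens: [STR, NUM, STR, LPAREN, PLUS, STR]

Answer: 6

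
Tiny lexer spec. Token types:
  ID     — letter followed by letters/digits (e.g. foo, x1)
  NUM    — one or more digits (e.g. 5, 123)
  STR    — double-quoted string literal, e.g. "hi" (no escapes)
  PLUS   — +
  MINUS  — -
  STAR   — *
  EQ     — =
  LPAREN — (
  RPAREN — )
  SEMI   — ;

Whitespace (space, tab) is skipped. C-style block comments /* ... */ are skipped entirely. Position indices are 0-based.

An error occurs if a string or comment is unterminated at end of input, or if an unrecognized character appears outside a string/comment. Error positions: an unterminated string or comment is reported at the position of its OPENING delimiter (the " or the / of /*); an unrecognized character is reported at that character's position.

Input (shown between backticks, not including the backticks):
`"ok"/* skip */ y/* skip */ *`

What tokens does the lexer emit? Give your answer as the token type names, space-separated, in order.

Answer: STR ID STAR

Derivation:
pos=0: enter STRING mode
pos=0: emit STR "ok" (now at pos=4)
pos=4: enter COMMENT mode (saw '/*')
exit COMMENT mode (now at pos=14)
pos=15: emit ID 'y' (now at pos=16)
pos=16: enter COMMENT mode (saw '/*')
exit COMMENT mode (now at pos=26)
pos=27: emit STAR '*'
DONE. 3 tokens: [STR, ID, STAR]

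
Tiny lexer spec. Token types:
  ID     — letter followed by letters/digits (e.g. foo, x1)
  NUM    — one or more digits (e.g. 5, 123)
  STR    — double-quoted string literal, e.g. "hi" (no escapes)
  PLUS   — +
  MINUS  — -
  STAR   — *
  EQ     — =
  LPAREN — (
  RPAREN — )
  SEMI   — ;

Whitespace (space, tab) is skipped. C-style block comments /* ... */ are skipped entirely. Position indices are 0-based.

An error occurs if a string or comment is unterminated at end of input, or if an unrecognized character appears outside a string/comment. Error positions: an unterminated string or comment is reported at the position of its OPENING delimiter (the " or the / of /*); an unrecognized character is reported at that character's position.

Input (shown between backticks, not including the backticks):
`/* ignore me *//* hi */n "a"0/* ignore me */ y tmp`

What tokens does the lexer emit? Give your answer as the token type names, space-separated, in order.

Answer: ID STR NUM ID ID

Derivation:
pos=0: enter COMMENT mode (saw '/*')
exit COMMENT mode (now at pos=15)
pos=15: enter COMMENT mode (saw '/*')
exit COMMENT mode (now at pos=23)
pos=23: emit ID 'n' (now at pos=24)
pos=25: enter STRING mode
pos=25: emit STR "a" (now at pos=28)
pos=28: emit NUM '0' (now at pos=29)
pos=29: enter COMMENT mode (saw '/*')
exit COMMENT mode (now at pos=44)
pos=45: emit ID 'y' (now at pos=46)
pos=47: emit ID 'tmp' (now at pos=50)
DONE. 5 tokens: [ID, STR, NUM, ID, ID]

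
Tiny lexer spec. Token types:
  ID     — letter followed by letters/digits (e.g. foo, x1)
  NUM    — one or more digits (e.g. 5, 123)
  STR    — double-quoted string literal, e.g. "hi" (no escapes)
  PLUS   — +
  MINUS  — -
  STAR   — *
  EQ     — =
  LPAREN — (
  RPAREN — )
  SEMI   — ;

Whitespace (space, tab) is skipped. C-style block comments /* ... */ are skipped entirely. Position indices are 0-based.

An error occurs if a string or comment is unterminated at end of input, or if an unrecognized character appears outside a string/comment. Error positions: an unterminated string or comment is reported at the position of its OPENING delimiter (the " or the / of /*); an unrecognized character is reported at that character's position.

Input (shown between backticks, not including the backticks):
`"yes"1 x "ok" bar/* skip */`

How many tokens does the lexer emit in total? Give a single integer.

pos=0: enter STRING mode
pos=0: emit STR "yes" (now at pos=5)
pos=5: emit NUM '1' (now at pos=6)
pos=7: emit ID 'x' (now at pos=8)
pos=9: enter STRING mode
pos=9: emit STR "ok" (now at pos=13)
pos=14: emit ID 'bar' (now at pos=17)
pos=17: enter COMMENT mode (saw '/*')
exit COMMENT mode (now at pos=27)
DONE. 5 tokens: [STR, NUM, ID, STR, ID]

Answer: 5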